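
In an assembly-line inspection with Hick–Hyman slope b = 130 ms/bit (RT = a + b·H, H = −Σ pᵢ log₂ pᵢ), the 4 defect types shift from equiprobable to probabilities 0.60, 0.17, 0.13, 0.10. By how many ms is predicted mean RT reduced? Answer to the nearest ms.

53 ms

Equiprobable entropy H₀ = log₂ 4 = 2.0000 bits.
Skewed entropy H = −Σ pᵢ log₂ pᵢ = 1.5916 bits.
ΔRT = b·(H₀ − H) = 130 × 0.4084 = 53.09 ms.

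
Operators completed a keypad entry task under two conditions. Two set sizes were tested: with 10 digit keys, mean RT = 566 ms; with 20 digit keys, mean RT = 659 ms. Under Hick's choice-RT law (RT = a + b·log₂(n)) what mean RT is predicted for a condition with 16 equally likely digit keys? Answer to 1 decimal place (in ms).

629.1 ms

Solve the two-equation system in a and b:
  b = (659 − 566) / (log₂ 20 − log₂ 10) = 93 / (4.3219 − 3.3219) = 93.000 ms/bit
  a = 566 − 93.000 × 3.3219 = 257.061 ms
Then RT(16) = 257.061 + 93.000 × log₂ 16 = 257.061 + 93.000 × 4 ≈ 629.061 ms.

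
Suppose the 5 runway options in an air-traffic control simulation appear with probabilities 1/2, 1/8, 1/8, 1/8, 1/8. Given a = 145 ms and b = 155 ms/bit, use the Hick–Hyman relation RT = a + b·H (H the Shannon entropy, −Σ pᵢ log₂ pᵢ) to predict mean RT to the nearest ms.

455 ms

H = −Σ pᵢ log₂ pᵢ = 0.5·1 + 0.125·3 + 0.125·3 + 0.125·3 + 0.125·3 = 2.000 bits.
RT = 145 + 155 × 2.000 = 455.00 ms.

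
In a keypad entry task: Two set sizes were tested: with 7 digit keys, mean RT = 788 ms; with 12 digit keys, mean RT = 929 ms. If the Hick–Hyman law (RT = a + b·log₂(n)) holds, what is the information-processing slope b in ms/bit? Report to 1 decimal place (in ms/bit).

Slope: b = (929 − 788) / (log₂ 12 − log₂ 7) = 141/0.7776 = 181.325 ms/bit.

181.3 ms/bit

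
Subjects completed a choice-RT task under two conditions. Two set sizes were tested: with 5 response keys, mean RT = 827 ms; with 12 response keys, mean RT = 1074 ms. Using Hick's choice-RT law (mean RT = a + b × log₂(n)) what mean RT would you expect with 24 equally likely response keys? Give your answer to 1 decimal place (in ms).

1269.6 ms

Fit slope and intercept:
  b = (1074 − 827) / (log₂ 12 − log₂ 5) = 247 / (3.5850 − 2.3219) = 195.561 ms/bit
  a = 827 − 195.561 × 2.3219 = 372.922 ms
Then RT(24) = 372.922 + 195.561 × log₂ 24 = 372.922 + 195.561 × 4.5850 ≈ 1269.561 ms.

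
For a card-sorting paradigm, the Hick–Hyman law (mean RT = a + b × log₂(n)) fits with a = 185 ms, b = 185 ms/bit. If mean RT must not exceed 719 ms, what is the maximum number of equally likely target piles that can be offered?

7

Set 185 + 185·log₂ n ≤ 719 → log₂ n ≤ (719 − 185)/185 = 2.8865.
So n ≤ 2^2.8865 = 7.395; the largest integer n is 7.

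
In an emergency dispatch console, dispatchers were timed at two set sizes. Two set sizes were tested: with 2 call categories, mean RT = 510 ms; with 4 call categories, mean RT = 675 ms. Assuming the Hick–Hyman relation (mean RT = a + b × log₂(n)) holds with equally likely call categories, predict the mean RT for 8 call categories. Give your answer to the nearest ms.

840 ms

Fit slope and intercept:
  b = (675 − 510) / (log₂ 4 − log₂ 2) = 165 / (2 − 1) = 165 ms/bit
  a = 510 − 165 × 1 = 345 ms
Then RT(8) = 345 + 165 × log₂ 8 = 345 + 165 × 3 ≈ 840.000 ms.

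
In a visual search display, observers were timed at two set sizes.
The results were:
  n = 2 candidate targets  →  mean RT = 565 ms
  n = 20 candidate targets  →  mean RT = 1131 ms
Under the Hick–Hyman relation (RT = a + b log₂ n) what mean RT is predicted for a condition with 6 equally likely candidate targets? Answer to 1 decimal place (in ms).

Fit slope and intercept:
  b = (1131 − 565) / (log₂ 20 − log₂ 2) = 566 / (4.3219 − 1) = 170.383 ms/bit
  a = 565 − 170.383 × 1 = 394.617 ms
Then RT(6) = 394.617 + 170.383 × log₂ 6 = 394.617 + 170.383 × 2.5850 ≈ 835.051 ms.

835.1 ms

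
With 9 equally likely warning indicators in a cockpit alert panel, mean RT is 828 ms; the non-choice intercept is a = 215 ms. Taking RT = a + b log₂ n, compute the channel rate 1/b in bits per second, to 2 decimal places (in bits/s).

Choice component = 828 − 215 = 613 ms over log₂(9) = 3.1699 bits.
b = 613 / 3.1699 = 193.380 ms/bit, so 1/b = 5.171 bits/s.

5.17 bits/s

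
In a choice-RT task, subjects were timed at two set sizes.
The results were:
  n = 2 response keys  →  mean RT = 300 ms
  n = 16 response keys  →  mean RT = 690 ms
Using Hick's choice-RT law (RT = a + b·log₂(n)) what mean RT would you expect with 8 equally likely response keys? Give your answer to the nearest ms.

560 ms

Fit slope and intercept:
  b = (690 − 300) / (log₂ 16 − log₂ 2) = 390 / (4 − 1) = 130 ms/bit
  a = 300 − 130 × 1 = 170 ms
Then RT(8) = 170 + 130 × log₂ 8 = 170 + 130 × 3 ≈ 560.000 ms.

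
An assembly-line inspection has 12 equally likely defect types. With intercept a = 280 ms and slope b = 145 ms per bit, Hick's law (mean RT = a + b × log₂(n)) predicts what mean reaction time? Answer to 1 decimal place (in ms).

log₂(12) = 3.5850 bits, so RT = 280 + 145 × 3.5850 ≈ 799.820 ms.

799.8 ms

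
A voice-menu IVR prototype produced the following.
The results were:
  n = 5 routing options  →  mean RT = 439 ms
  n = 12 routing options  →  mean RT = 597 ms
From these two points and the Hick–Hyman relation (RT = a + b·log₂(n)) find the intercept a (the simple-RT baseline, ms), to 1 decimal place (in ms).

148.5 ms

Slope: b = (597 − 439) / (log₂ 12 − log₂ 5) = 158/1.2630 = 125.096 ms/bit.
a = RT₁ − b·log₂ n₁ = 439 − 125.096 × 2.3219 = 148.537 ms.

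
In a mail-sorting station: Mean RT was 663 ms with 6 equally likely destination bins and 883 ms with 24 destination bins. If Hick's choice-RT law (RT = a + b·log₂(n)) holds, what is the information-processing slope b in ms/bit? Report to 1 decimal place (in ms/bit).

110.0 ms/bit

Slope: b = (883 − 663) / (log₂ 24 − log₂ 6) = 220/2.0000 = 110.000 ms/bit.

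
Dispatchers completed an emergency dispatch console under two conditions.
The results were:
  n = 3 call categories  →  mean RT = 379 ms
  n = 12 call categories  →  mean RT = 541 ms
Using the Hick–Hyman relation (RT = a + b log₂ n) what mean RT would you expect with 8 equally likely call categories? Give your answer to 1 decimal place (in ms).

Solve the two-equation system in a and b:
  b = (541 − 379) / (log₂ 12 − log₂ 3) = 162 / (3.5850 − 1.5850) = 81.000 ms/bit
  a = 379 − 81.000 × 1.5850 = 250.618 ms
Then RT(8) = 250.618 + 81.000 × log₂ 8 = 250.618 + 81.000 × 3 ≈ 493.618 ms.

493.6 ms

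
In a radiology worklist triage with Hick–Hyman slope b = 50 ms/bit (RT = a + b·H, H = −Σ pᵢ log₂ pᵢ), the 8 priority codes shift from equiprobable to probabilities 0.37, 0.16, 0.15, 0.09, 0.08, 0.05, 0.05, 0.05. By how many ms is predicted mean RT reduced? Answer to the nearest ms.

19 ms

The RT saving is b·ΔH. Equiprobable H₀ = log₂(8) = 3.0000 bits; with the given probabilities H = 2.6167 bits.
b·(H₀ − H) = 50 × (3.0000 − 2.6167) = 19.16 ms.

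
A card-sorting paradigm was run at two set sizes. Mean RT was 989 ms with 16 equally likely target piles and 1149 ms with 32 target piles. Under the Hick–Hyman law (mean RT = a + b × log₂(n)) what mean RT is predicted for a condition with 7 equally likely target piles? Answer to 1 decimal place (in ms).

798.2 ms

Fit slope and intercept:
  b = (1149 − 989) / (log₂ 32 − log₂ 16) = 160 / (5 − 4) = 160.000 ms/bit
  a = 989 − 160.000 × 4 = 349.000 ms
Then RT(7) = 349.000 + 160.000 × log₂ 7 = 349.000 + 160.000 × 2.8074 ≈ 798.177 ms.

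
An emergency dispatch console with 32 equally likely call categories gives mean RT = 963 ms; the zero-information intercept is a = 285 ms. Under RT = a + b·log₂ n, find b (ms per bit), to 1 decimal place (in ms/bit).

135.6 ms/bit

log₂(32) = 5 bits.
b = (RT − a)/log₂ n = (963 − 285) / 5 = 135.600 ms/bit.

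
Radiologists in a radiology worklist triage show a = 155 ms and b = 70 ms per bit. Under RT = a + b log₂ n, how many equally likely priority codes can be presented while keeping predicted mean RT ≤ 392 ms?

10

70·log₂ n ≤ 392 − 155 = 237, giving log₂ n ≤ 3.3857 and n ≤ 10.452. The largest whole number is 10.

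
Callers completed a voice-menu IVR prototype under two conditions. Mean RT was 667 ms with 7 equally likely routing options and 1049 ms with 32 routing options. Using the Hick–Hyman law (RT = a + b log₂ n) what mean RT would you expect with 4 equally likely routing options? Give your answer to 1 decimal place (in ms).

With log₂ n on the abscissa the relation is linear; from the two conditions:
  b = (1049 − 667) / (log₂ 32 − log₂ 7) = 382 / (5 − 2.8074) = 174.219 ms/bit
  a = 667 − 174.219 × 2.8074 = 177.906 ms
Then RT(4) = 177.906 + 174.219 × log₂ 4 = 177.906 + 174.219 × 2 ≈ 526.344 ms.

526.3 ms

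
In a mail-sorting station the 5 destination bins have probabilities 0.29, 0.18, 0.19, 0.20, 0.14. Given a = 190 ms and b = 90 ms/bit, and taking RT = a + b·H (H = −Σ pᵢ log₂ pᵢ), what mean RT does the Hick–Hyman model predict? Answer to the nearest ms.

H = 0.29·log₂(1/0.29) + 0.18·log₂(1/0.18) + 0.19·log₂(1/0.19) + 0.20·log₂(1/0.20) + 0.14·log₂(1/0.14) = 2.2799 bits.
RT = 190 + 90 × 2.2799 = 395.19 ms.

395 ms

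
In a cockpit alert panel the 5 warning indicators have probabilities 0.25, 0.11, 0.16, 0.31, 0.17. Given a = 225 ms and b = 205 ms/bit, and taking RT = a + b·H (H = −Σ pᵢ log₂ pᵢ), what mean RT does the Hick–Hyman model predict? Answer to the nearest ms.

682 ms

Entropy contributions −pᵢ log₂ pᵢ: 0.5000, 0.3503, 0.4230, 0.5238, 0.4346; sum H = 2.2317 bits.
RT = a + bH = 225 + 205·2.2317 = 682.50 ms.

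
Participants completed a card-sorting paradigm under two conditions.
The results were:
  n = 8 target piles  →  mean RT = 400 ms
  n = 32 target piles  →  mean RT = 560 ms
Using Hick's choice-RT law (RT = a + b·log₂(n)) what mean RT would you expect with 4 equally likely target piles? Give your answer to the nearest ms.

RT is linear in log₂ n, so two points fix the line:
  b = (560 − 400) / (log₂ 32 − log₂ 8) = 160 / (5 − 3) = 80 ms/bit
  a = 400 − 80 × 3 = 160 ms
Then RT(4) = 160 + 80 × log₂ 4 = 160 + 80 × 2 ≈ 320.000 ms.

320 ms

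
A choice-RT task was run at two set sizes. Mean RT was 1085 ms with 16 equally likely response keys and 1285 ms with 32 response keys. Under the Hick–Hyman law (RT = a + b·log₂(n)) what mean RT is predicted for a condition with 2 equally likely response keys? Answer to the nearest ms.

Fit slope and intercept:
  b = (1285 − 1085) / (log₂ 32 − log₂ 16) = 200 / (5 − 4) = 200 ms/bit
  a = 1085 − 200 × 4 = 285 ms
Then RT(2) = 285 + 200 × log₂ 2 = 285 + 200 × 1 ≈ 485.000 ms.

485 ms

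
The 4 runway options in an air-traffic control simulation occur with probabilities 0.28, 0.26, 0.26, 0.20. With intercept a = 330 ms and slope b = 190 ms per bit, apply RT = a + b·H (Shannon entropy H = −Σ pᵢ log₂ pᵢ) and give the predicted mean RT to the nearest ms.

708 ms

H = 0.28·log₂(1/0.28) + 0.26·log₂(1/0.26) + 0.26·log₂(1/0.26) + 0.20·log₂(1/0.20) = 1.9892 bits.
RT = 330 + 190 × 1.9892 = 707.94 ms.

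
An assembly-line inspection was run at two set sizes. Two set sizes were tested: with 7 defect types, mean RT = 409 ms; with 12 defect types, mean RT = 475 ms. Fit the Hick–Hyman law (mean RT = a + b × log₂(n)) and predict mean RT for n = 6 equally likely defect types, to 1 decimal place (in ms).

With log₂ n on the abscissa the relation is linear; from the two conditions:
  b = (475 − 409) / (log₂ 12 − log₂ 7) = 66 / (3.5850 − 2.8074) = 84.876 ms/bit
  a = 409 − 84.876 × 2.8074 = 170.724 ms
Then RT(6) = 170.724 + 84.876 × log₂ 6 = 170.724 + 84.876 × 2.5850 ≈ 390.124 ms.

390.1 ms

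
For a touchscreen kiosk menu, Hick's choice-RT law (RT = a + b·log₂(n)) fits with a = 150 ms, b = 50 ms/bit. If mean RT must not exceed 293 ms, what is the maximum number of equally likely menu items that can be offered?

7

Set 150 + 50·log₂ n ≤ 293 → log₂ n ≤ (293 − 150)/50 = 2.8600.
So n ≤ 2^2.8600 = 7.260; the largest integer n is 7.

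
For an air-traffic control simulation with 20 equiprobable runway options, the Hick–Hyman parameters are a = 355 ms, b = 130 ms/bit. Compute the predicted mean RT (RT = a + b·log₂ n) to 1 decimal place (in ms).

log₂(20) = 4.3219 bits, so RT = 355 + 130 × 4.3219 ≈ 916.851 ms.

916.9 ms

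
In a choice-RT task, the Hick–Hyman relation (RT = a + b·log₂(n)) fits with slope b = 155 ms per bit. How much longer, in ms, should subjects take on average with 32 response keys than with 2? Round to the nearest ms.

620 ms

Only the slope matters, since a is common to both: ΔRT = b·log₂(n₂/n₁).
log₂(32) − log₂(2) = log₂(32/2) = log₂(16) = 4.
ΔRT = 155 × 4.0000 = 620.000 ms.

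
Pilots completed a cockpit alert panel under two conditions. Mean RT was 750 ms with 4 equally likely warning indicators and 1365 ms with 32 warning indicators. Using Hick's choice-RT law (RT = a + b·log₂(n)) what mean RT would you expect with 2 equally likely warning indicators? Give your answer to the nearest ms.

545 ms

Solve the two-equation system in a and b:
  b = (1365 − 750) / (log₂ 32 − log₂ 4) = 615 / (5 − 2) = 205 ms/bit
  a = 750 − 205 × 2 = 340 ms
Then RT(2) = 340 + 205 × log₂ 2 = 340 + 205 × 1 ≈ 545.000 ms.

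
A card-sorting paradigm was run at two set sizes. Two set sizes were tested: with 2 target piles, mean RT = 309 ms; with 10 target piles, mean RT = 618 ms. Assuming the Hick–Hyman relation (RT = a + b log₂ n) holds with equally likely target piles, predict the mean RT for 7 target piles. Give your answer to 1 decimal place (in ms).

549.5 ms

RT is linear in log₂ n, so two points fix the line:
  b = (618 − 309) / (log₂ 10 − log₂ 2) = 309 / (3.3219 − 1) = 133.079 ms/bit
  a = 309 − 133.079 × 1 = 175.921 ms
Then RT(7) = 175.921 + 133.079 × log₂ 7 = 175.921 + 133.079 × 2.8074 ≈ 549.521 ms.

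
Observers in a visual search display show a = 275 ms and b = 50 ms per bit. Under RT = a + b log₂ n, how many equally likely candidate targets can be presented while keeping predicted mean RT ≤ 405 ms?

50·log₂ n ≤ 405 − 275 = 130, giving log₂ n ≤ 2.6000 and n ≤ 6.063. The largest whole number is 6.

6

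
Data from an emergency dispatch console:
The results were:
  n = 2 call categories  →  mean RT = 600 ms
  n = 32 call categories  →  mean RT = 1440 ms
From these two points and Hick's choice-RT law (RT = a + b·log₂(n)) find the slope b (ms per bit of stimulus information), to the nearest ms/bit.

210 ms/bit

The slope on a log₂ axis is (1440 − 600) / (5 − 1) = 210 ms/bit.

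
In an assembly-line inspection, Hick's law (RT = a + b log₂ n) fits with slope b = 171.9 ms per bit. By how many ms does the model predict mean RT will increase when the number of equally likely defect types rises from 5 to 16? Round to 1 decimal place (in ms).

ΔRT = (a + b log₂ n₂) − (a + b log₂ n₁) = b·(log₂ n₂ − log₂ n₁).
log₂(16) − log₂(5) = 4 − 2.3219 = 1.6781.
ΔRT = 171.9 × 1.6781 = 288.461 ms.

288.5 ms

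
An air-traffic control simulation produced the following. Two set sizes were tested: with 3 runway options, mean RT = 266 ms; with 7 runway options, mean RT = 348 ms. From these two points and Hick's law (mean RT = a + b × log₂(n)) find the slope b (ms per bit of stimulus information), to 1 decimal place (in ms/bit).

67.1 ms/bit

Slope: b = (348 − 266) / (log₂ 7 − log₂ 3) = 82/1.2224 = 67.082 ms/bit.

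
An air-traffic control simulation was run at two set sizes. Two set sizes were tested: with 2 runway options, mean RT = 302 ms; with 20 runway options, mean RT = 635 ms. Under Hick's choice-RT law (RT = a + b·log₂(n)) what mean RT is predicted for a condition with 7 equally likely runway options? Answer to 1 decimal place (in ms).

With log₂ n on the abscissa the relation is linear; from the two conditions:
  b = (635 − 302) / (log₂ 20 − log₂ 2) = 333 / (4.3219 − 1) = 100.243 ms/bit
  a = 302 − 100.243 × 1 = 201.757 ms
Then RT(7) = 201.757 + 100.243 × log₂ 7 = 201.757 + 100.243 × 2.8074 ≈ 483.175 ms.

483.2 ms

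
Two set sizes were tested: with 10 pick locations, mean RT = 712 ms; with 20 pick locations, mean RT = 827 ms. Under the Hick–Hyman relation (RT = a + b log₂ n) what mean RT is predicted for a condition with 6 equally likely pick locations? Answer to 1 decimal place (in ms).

627.2 ms

Fit slope and intercept:
  b = (827 − 712) / (log₂ 20 − log₂ 10) = 115 / (4.3219 − 3.3219) = 115.000 ms/bit
  a = 712 − 115.000 × 3.3219 = 329.978 ms
Then RT(6) = 329.978 + 115.000 × log₂ 6 = 329.978 + 115.000 × 2.5850 ≈ 627.249 ms.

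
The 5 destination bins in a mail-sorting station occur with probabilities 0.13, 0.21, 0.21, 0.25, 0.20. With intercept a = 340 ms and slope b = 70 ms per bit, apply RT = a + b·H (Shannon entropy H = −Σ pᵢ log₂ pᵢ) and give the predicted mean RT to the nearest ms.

500 ms

H = 0.13·log₂(1/0.13) + 0.21·log₂(1/0.21) + 0.21·log₂(1/0.21) + 0.25·log₂(1/0.25) + 0.20·log₂(1/0.20) = 2.2927 bits.
RT = 340 + 70 × 2.2927 = 500.49 ms.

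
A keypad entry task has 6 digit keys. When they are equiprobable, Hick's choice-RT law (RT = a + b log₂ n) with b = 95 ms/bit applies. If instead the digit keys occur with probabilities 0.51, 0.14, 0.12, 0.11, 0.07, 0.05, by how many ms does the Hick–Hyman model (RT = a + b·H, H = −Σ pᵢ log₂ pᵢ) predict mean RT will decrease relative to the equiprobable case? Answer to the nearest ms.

47 ms

Equiprobable entropy H₀ = log₂ 6 = 2.5850 bits.
Skewed entropy H = −Σ pᵢ log₂ pᵢ = 2.0945 bits.
ΔRT = b·(H₀ − H) = 95 × 0.4904 = 46.59 ms.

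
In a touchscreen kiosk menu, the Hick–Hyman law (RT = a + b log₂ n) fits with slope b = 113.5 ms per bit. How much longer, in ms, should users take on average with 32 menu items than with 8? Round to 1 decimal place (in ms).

ΔRT = (a + b log₂ n₂) − (a + b log₂ n₁) = b·(log₂ n₂ − log₂ n₁).
log₂(32) − log₂(8) = log₂(32/8) = log₂(4) = 2.
ΔRT = 113.5 × 2.0000 = 227.000 ms.

227.0 ms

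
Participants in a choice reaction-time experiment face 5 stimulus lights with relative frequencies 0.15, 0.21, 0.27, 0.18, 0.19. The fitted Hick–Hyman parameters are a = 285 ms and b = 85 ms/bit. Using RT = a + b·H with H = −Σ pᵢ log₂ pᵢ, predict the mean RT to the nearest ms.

480 ms

Entropy contributions −pᵢ log₂ pᵢ: 0.4105, 0.4728, 0.5100, 0.4453, 0.4552; sum H = 2.2939 bits.
RT = a + bH = 285 + 85·2.2939 = 479.98 ms.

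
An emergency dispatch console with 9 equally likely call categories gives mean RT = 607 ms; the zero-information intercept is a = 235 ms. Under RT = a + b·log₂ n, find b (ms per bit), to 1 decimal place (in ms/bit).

9 alternatives carry log₂ 9 = 3.1699 bits; the choice cost is 607 − 235 = 372 ms, so b = 372/3.1699 = 117.353 ms/bit.

117.4 ms/bit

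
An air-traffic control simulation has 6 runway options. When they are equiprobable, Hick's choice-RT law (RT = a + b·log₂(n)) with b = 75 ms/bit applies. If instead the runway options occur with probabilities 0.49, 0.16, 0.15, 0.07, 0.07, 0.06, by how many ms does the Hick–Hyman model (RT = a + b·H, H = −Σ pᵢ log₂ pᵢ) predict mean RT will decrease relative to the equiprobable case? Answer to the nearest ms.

35 ms

Equiprobable entropy H₀ = log₂ 6 = 2.5850 bits.
Skewed entropy H = −Σ pᵢ log₂ pᵢ = 2.1185 bits.
ΔRT = b·(H₀ − H) = 75 × 0.4665 = 34.99 ms.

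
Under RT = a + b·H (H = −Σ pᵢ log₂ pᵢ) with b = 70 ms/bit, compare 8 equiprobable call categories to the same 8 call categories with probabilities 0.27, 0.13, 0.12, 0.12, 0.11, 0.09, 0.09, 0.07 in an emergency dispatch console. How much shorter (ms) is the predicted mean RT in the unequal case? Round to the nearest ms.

9 ms

Equiprobable entropy H₀ = log₂ 8 = 3.0000 bits.
Skewed entropy H = −Σ pᵢ log₂ pᵢ = 2.8709 bits.
ΔRT = b·(H₀ − H) = 70 × 0.1291 = 9.03 ms.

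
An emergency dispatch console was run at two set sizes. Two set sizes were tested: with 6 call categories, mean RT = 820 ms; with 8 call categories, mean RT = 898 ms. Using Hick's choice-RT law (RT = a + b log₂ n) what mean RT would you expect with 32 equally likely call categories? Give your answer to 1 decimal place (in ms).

1273.9 ms

With log₂ n on the abscissa the relation is linear; from the two conditions:
  b = (898 − 820) / (log₂ 8 − log₂ 6) = 78 / (3 − 2.5850) = 187.935 ms/bit
  a = 820 − 187.935 × 2.5850 = 334.196 ms
Then RT(32) = 334.196 + 187.935 × log₂ 32 = 334.196 + 187.935 × 5 ≈ 1273.870 ms.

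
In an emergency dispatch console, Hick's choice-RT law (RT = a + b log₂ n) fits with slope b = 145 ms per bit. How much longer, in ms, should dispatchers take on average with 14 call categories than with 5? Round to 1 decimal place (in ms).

215.4 ms

ΔRT = (a + b log₂ n₂) − (a + b log₂ n₁) = b·(log₂ n₂ − log₂ n₁).
log₂(14) − log₂(5) = 3.8074 − 2.3219 = 1.4854.
ΔRT = 145 × 1.4854 = 215.387 ms.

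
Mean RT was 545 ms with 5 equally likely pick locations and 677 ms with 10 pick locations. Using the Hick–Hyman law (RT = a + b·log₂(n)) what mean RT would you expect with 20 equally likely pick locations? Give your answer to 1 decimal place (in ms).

809.0 ms

RT is linear in log₂ n, so two points fix the line:
  b = (677 − 545) / (log₂ 10 − log₂ 5) = 132 / (3.3219 − 2.3219) = 132.000 ms/bit
  a = 545 − 132.000 × 2.3219 = 238.505 ms
Then RT(20) = 238.505 + 132.000 × log₂ 20 = 238.505 + 132.000 × 4.3219 ≈ 809.000 ms.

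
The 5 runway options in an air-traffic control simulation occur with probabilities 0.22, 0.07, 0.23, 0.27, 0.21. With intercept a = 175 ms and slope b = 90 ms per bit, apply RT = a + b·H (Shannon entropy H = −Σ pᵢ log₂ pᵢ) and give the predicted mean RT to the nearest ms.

375 ms

H = 0.22·log₂(1/0.22) + 0.07·log₂(1/0.07) + 0.23·log₂(1/0.23) + 0.27·log₂(1/0.27) + 0.21·log₂(1/0.21) = 2.2196 bits.
RT = 175 + 90 × 2.2196 = 374.77 ms.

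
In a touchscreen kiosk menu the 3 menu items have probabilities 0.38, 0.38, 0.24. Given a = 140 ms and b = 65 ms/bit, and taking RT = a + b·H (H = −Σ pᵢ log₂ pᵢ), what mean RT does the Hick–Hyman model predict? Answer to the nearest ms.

Entropy contributions −pᵢ log₂ pᵢ: 0.5305, 0.5305, 0.4941; sum H = 1.5550 bits.
RT = a + bH = 140 + 65·1.5550 = 241.08 ms.

241 ms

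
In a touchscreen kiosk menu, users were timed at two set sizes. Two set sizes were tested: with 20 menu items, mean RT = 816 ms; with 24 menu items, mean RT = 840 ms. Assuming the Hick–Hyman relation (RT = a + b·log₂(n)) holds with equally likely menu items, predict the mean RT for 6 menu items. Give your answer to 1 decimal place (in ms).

657.5 ms

RT is linear in log₂ n, so two points fix the line:
  b = (840 − 816) / (log₂ 24 − log₂ 20) = 24 / (4.5850 − 4.3219) = 91.243 ms/bit
  a = 816 − 91.243 × 4.3219 = 421.655 ms
Then RT(6) = 421.655 + 91.243 × log₂ 6 = 421.655 + 91.243 × 2.5850 ≈ 657.514 ms.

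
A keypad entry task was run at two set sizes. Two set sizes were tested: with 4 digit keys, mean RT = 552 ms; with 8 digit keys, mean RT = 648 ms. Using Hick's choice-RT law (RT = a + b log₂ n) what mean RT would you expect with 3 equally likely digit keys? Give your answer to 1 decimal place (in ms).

512.2 ms

With log₂ n on the abscissa the relation is linear; from the two conditions:
  b = (648 − 552) / (log₂ 8 − log₂ 4) = 96 / (3 − 2) = 96.000 ms/bit
  a = 552 − 96.000 × 2 = 360.000 ms
Then RT(3) = 360.000 + 96.000 × log₂ 3 = 360.000 + 96.000 × 1.5850 ≈ 512.156 ms.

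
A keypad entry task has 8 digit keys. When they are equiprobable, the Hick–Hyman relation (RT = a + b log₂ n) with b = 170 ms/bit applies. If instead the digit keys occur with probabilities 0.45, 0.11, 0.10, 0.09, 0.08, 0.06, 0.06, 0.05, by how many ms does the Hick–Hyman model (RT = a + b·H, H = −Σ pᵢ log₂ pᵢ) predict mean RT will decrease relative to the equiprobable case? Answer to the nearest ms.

Equiprobable entropy H₀ = log₂ 8 = 3.0000 bits.
Skewed entropy H = −Σ pᵢ log₂ pᵢ = 2.5082 bits.
ΔRT = b·(H₀ − H) = 170 × 0.4918 = 83.60 ms.

84 ms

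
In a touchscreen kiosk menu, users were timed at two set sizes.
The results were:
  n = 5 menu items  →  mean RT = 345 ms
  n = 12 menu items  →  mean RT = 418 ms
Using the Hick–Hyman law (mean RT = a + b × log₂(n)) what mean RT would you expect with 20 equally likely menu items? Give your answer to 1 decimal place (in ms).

460.6 ms

RT is linear in log₂ n, so two points fix the line:
  b = (418 − 345) / (log₂ 12 − log₂ 5) = 73 / (3.5850 − 2.3219) = 57.797 ms/bit
  a = 345 − 57.797 × 2.3219 = 210.799 ms
Then RT(20) = 210.799 + 57.797 × log₂ 20 = 210.799 + 57.797 × 4.3219 ≈ 460.595 ms.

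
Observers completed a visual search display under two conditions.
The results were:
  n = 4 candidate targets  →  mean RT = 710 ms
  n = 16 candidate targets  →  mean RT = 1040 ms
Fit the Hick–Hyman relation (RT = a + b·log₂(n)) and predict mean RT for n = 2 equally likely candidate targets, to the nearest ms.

545 ms

With log₂ n on the abscissa the relation is linear; from the two conditions:
  b = (1040 − 710) / (log₂ 16 − log₂ 4) = 330 / (4 − 2) = 165 ms/bit
  a = 710 − 165 × 2 = 380 ms
Then RT(2) = 380 + 165 × log₂ 2 = 380 + 165 × 1 ≈ 545.000 ms.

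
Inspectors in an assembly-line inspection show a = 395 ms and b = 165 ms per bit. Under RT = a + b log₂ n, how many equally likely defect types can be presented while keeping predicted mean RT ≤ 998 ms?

Information budget: (998 − 395)/165 = 3.6545 bits, so n ≤ 2^3.6545 = 12.593 → at most 12.

12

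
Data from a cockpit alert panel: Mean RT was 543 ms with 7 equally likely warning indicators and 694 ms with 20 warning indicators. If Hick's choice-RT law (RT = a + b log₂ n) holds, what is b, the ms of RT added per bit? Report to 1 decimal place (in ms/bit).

99.7 ms/bit

The slope on a log₂ axis is (694 − 543) / (4.3219 − 2.8074) = 99.698 ms/bit.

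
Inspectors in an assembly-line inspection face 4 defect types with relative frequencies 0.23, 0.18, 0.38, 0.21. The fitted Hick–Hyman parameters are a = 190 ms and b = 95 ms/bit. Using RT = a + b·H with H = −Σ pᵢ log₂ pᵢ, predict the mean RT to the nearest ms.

374 ms

Entropy contributions −pᵢ log₂ pᵢ: 0.4877, 0.4453, 0.5305, 0.4728; sum H = 1.9363 bits.
RT = a + bH = 190 + 95·1.9363 = 373.94 ms.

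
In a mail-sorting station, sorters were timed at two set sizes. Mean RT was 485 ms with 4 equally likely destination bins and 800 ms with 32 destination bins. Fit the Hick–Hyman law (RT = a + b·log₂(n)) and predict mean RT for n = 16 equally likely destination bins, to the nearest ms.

With log₂ n on the abscissa the relation is linear; from the two conditions:
  b = (800 − 485) / (log₂ 32 − log₂ 4) = 315 / (5 − 2) = 105 ms/bit
  a = 485 − 105 × 2 = 275 ms
Then RT(16) = 275 + 105 × log₂ 16 = 275 + 105 × 4 ≈ 695.000 ms.

695 ms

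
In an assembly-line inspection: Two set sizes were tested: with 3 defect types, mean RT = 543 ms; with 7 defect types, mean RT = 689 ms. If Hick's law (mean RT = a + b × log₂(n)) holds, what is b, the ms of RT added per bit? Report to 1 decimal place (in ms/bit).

119.4 ms/bit

Slope: b = (689 − 543) / (log₂ 7 − log₂ 3) = 146/1.2224 = 119.438 ms/bit.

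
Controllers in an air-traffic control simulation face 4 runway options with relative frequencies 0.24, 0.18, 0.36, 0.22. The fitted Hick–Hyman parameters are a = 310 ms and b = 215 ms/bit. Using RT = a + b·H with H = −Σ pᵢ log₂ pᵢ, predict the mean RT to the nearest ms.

729 ms

Entropy contributions −pᵢ log₂ pᵢ: 0.4941, 0.4453, 0.5306, 0.4806; sum H = 1.9506 bits.
RT = a + bH = 310 + 215·1.9506 = 729.39 ms.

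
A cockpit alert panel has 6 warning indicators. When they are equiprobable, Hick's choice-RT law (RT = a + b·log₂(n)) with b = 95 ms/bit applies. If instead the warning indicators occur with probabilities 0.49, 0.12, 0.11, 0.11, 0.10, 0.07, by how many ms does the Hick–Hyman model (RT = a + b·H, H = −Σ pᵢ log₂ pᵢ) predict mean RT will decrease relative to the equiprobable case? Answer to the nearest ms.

The RT saving is b·ΔH. Equiprobable H₀ = log₂(6) = 2.5850 bits; with the given probabilities H = 2.1727 bits.
b·(H₀ − H) = 95 × (2.5850 − 2.1727) = 39.17 ms.

39 ms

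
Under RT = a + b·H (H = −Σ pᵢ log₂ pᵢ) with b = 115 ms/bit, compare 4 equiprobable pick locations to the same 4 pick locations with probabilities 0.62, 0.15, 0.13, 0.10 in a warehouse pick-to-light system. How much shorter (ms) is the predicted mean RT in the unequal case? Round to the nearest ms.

51 ms

Equiprobable entropy H₀ = log₂ 4 = 2.0000 bits.
Skewed entropy H = −Σ pᵢ log₂ pᵢ = 1.5530 bits.
ΔRT = b·(H₀ − H) = 115 × 0.4470 = 51.41 ms.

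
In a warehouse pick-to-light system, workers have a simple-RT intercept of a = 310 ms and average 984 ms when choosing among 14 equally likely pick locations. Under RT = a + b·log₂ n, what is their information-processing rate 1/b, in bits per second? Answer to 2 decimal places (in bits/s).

5.65 bits/s

b = (984 − 310)/log₂ 14 = 674/3.8074 = 177.026 ms per bit = 0.17703 s/bit; the reciprocal is 5.649 bits/s.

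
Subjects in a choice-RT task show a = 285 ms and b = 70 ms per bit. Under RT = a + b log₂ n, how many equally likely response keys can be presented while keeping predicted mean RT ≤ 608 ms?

Information budget: (608 − 285)/70 = 4.6143 bits, so n ≤ 2^4.6143 = 24.493 → at most 24.

24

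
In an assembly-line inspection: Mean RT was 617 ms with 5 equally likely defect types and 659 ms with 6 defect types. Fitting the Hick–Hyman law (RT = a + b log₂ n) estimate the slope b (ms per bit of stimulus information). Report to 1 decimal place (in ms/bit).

Slope: b = (659 − 617) / (log₂ 6 − log₂ 5) = 42/0.2630 = 159.675 ms/bit.

159.7 ms/bit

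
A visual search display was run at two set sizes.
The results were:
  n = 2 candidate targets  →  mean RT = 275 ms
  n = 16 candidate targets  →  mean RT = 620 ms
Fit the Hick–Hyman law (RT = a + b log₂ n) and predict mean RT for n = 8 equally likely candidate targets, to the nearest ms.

RT is linear in log₂ n, so two points fix the line:
  b = (620 − 275) / (log₂ 16 − log₂ 2) = 345 / (4 − 1) = 115 ms/bit
  a = 275 − 115 × 1 = 160 ms
Then RT(8) = 160 + 115 × log₂ 8 = 160 + 115 × 3 ≈ 505.000 ms.

505 ms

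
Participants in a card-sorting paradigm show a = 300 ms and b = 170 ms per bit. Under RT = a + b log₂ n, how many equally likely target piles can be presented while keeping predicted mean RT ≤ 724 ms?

5

170·log₂ n ≤ 724 − 300 = 424, giving log₂ n ≤ 2.4941 and n ≤ 5.634. The largest whole number is 5.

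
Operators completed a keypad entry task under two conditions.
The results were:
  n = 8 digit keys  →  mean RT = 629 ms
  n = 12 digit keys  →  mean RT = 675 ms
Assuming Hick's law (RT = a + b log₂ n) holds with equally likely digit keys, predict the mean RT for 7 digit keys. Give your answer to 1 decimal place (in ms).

613.9 ms

Solve the two-equation system in a and b:
  b = (675 − 629) / (log₂ 12 − log₂ 8) = 46 / (3.5850 − 3) = 78.638 ms/bit
  a = 629 − 78.638 × 3 = 393.087 ms
Then RT(7) = 393.087 + 78.638 × log₂ 7 = 393.087 + 78.638 × 2.8074 ≈ 613.851 ms.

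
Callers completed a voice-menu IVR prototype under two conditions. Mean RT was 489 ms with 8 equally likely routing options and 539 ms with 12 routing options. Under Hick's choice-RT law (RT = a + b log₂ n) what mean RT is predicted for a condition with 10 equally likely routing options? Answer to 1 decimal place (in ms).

Fit slope and intercept:
  b = (539 − 489) / (log₂ 12 − log₂ 8) = 50 / (3.5850 − 3) = 85.476 ms/bit
  a = 489 − 85.476 × 3 = 232.573 ms
Then RT(10) = 232.573 + 85.476 × log₂ 10 = 232.573 + 85.476 × 3.3219 ≈ 516.517 ms.

516.5 ms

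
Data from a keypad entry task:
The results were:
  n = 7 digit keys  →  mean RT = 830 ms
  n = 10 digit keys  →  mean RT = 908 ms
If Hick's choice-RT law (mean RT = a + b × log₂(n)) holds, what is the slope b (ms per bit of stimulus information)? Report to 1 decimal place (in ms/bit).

The slope on a log₂ axis is (908 − 830) / (3.3219 − 2.8074) = 151.582 ms/bit.

151.6 ms/bit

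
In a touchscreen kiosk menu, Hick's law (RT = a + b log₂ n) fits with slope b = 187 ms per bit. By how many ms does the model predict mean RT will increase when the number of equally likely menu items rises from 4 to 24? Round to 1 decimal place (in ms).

483.4 ms

Only the slope matters, since a is common to both: ΔRT = b·log₂(n₂/n₁).
log₂(24) − log₂(4) = 4.5850 − 2 = 2.5850.
ΔRT = 187 × 2.5850 = 483.388 ms.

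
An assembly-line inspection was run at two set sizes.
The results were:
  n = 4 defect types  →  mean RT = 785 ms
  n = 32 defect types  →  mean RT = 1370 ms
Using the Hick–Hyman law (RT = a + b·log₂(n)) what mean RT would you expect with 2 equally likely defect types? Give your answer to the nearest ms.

590 ms

Solve the two-equation system in a and b:
  b = (1370 − 785) / (log₂ 32 − log₂ 4) = 585 / (5 − 2) = 195 ms/bit
  a = 785 − 195 × 2 = 395 ms
Then RT(2) = 395 + 195 × log₂ 2 = 395 + 195 × 1 ≈ 590.000 ms.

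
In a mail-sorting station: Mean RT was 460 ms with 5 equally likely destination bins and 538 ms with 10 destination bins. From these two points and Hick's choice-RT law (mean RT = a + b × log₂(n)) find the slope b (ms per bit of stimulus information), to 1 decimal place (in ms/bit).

The slope on a log₂ axis is (538 − 460) / (3.3219 − 2.3219) = 78.000 ms/bit.

78.0 ms/bit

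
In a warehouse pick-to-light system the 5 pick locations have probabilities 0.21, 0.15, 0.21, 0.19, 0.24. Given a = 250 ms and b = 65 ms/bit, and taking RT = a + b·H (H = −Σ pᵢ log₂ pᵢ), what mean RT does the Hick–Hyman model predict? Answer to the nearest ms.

400 ms

H = 0.21·log₂(1/0.21) + 0.15·log₂(1/0.15) + 0.21·log₂(1/0.21) + 0.19·log₂(1/0.19) + 0.24·log₂(1/0.24) = 2.3056 bits.
RT = 250 + 65 × 2.3056 = 399.86 ms.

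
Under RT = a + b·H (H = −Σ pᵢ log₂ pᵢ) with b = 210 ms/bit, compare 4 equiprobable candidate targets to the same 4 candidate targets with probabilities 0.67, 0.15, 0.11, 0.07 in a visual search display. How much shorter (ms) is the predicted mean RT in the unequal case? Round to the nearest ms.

123 ms

Equiprobable entropy H₀ = log₂ 4 = 2.0000 bits.
Skewed entropy H = −Σ pᵢ log₂ pᵢ = 1.4165 bits.
ΔRT = b·(H₀ − H) = 210 × 0.5835 = 122.54 ms.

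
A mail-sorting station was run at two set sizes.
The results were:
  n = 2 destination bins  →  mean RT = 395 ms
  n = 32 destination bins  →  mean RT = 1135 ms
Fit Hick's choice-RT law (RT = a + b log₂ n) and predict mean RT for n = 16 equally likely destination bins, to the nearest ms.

950 ms

Solve the two-equation system in a and b:
  b = (1135 − 395) / (log₂ 32 − log₂ 2) = 740 / (5 − 1) = 185 ms/bit
  a = 395 − 185 × 1 = 210 ms
Then RT(16) = 210 + 185 × log₂ 16 = 210 + 185 × 4 ≈ 950.000 ms.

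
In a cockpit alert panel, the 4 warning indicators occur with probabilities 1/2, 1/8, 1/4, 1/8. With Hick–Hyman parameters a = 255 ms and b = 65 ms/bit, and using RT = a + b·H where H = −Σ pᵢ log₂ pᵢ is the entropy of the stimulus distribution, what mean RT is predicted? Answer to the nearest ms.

369 ms

Each term −pᵢ log₂ pᵢ: 0.5·1 + 0.125·3 + 0.25·2 + 0.125·3; summed, H = 1.750 bits.
Mean RT = a + bH = 255 + 65·1.750 = 368.75 ms.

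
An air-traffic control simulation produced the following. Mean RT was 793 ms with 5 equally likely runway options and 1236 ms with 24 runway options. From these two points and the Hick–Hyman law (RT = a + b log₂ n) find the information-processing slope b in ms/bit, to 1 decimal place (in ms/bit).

Slope: b = (1236 − 793) / (log₂ 24 − log₂ 5) = 443/2.2630 = 195.755 ms/bit.

195.8 ms/bit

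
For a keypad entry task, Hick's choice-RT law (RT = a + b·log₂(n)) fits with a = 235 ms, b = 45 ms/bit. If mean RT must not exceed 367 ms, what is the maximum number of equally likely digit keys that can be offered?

7

Set 235 + 45·log₂ n ≤ 367 → log₂ n ≤ (367 − 235)/45 = 2.9333.
So n ≤ 2^2.9333 = 7.639; the largest integer n is 7.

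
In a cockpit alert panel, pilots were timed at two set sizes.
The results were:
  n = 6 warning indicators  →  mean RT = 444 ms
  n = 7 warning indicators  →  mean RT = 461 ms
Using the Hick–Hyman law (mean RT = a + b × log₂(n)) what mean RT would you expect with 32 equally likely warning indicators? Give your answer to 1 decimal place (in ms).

628.6 ms

Fit slope and intercept:
  b = (461 − 444) / (log₂ 7 − log₂ 6) = 17 / (2.8074 − 2.5850) = 76.441 ms/bit
  a = 444 − 76.441 × 2.5850 = 246.402 ms
Then RT(32) = 246.402 + 76.441 × log₂ 32 = 246.402 + 76.441 × 5 ≈ 628.609 ms.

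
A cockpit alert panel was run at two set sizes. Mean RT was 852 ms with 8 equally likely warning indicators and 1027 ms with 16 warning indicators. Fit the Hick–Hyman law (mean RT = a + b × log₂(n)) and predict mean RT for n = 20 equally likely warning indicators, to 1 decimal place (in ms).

1083.3 ms

RT is linear in log₂ n, so two points fix the line:
  b = (1027 − 852) / (log₂ 16 − log₂ 8) = 175 / (4 − 3) = 175.000 ms/bit
  a = 852 − 175.000 × 3 = 327.000 ms
Then RT(20) = 327.000 + 175.000 × log₂ 20 = 327.000 + 175.000 × 4.3219 ≈ 1083.337 ms.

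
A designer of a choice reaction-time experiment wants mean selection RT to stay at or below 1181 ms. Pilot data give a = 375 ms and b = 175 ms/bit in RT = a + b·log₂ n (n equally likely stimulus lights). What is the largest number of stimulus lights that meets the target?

175·log₂ n ≤ 1181 − 375 = 806, giving log₂ n ≤ 4.6057 and n ≤ 24.348. The largest whole number is 24.

24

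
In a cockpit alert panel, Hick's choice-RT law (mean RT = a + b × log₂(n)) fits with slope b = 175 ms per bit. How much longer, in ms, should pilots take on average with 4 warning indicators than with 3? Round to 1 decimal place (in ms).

The intercept a cancels: ΔRT = b·(log₂ n₂ − log₂ n₁) = b·log₂(n₂/n₁).
log₂(4) − log₂(3) = 2 − 1.5850 = 0.4150.
ΔRT = 175 × 0.4150 = 72.632 ms.

72.6 ms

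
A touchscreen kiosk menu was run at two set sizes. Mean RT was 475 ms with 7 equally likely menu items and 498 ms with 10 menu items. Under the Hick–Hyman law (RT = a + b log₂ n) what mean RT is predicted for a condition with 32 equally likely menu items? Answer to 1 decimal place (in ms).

573.0 ms

RT is linear in log₂ n, so two points fix the line:
  b = (498 − 475) / (log₂ 10 − log₂ 7) = 23 / (3.3219 − 2.8074) = 44.697 ms/bit
  a = 475 − 44.697 × 2.8074 = 349.519 ms
Then RT(32) = 349.519 + 44.697 × log₂ 32 = 349.519 + 44.697 × 5 ≈ 573.005 ms.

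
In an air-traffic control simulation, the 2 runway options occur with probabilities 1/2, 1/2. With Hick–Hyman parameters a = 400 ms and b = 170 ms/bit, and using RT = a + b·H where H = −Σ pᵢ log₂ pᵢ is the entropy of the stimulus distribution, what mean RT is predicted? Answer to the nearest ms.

Each term −pᵢ log₂ pᵢ: 0.5·1 + 0.5·1; summed, H = 1.000 bits.
Mean RT = a + bH = 400 + 170·1.000 = 570.00 ms.

570 ms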